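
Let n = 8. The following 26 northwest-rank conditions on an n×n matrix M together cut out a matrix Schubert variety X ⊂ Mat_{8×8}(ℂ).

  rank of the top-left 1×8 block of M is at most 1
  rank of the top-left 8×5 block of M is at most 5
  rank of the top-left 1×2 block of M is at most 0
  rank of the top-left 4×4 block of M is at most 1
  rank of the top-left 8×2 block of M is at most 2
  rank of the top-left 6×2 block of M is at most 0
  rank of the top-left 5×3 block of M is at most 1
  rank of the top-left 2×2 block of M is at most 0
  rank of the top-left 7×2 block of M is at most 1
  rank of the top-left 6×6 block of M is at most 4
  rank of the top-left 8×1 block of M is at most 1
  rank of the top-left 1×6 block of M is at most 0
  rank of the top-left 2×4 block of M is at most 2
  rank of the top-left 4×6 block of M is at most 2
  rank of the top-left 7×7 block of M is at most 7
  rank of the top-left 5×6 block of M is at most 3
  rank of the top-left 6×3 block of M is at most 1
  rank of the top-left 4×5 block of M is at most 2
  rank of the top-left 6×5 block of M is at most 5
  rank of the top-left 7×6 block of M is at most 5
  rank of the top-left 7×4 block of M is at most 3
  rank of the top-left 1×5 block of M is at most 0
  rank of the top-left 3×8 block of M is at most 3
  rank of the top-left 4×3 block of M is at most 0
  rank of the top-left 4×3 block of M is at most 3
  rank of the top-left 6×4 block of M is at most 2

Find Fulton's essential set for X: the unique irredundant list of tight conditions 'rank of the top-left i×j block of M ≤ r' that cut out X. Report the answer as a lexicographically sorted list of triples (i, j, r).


Recovering R(i,j) via the rank-extension bound from the 26 conditions:

  0, 0, 0, 0, 0, 0, 1, 1
  0, 0, 0, 1, 1, 1, 2, 2
  0, 0, 0, 1, 2, 2, 3, 3
  0, 0, 0, 1, 2, 2, 3, 4
  0, 0, 1, 2, 3, 3, 4, 5
  0, 0, 1, 2, 3, 4, 5, 6
  1, 1, 2, 3, 4, 5, 6, 7
  1, 2, 3, 4, 5, 6, 7, 8

reading off 1-entries of Δ²R: w = (7, 4, 5, 8, 3, 6, 1, 2).

D(w) has 20 cells with 4 SE-corners; essential set:

[(1, 6, 0), (4, 3, 0), (4, 6, 2), (6, 2, 0)]


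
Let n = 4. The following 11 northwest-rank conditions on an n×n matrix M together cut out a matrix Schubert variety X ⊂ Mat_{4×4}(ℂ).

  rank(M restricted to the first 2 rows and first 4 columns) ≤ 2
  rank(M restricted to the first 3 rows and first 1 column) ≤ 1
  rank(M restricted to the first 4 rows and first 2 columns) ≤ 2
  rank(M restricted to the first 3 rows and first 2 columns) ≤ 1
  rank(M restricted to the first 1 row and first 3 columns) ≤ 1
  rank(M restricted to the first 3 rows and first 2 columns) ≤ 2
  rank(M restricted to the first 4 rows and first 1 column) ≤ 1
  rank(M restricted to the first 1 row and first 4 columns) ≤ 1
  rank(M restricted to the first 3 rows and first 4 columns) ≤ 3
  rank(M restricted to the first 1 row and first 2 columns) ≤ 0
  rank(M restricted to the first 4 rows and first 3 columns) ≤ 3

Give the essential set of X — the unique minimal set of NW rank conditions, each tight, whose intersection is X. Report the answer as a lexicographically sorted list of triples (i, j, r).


Propagating the 11 rank bounds to every northwest block:

  0 0 1 1
  1 1 2 2
  1 1 2 3
  1 2 3 4

second differences of R give the permutation w = (3, 1, 4, 2).

2 SE-corners of the 3-cell Rothe diagram give Ess(w):

[(1, 2, 0), (3, 2, 1)]


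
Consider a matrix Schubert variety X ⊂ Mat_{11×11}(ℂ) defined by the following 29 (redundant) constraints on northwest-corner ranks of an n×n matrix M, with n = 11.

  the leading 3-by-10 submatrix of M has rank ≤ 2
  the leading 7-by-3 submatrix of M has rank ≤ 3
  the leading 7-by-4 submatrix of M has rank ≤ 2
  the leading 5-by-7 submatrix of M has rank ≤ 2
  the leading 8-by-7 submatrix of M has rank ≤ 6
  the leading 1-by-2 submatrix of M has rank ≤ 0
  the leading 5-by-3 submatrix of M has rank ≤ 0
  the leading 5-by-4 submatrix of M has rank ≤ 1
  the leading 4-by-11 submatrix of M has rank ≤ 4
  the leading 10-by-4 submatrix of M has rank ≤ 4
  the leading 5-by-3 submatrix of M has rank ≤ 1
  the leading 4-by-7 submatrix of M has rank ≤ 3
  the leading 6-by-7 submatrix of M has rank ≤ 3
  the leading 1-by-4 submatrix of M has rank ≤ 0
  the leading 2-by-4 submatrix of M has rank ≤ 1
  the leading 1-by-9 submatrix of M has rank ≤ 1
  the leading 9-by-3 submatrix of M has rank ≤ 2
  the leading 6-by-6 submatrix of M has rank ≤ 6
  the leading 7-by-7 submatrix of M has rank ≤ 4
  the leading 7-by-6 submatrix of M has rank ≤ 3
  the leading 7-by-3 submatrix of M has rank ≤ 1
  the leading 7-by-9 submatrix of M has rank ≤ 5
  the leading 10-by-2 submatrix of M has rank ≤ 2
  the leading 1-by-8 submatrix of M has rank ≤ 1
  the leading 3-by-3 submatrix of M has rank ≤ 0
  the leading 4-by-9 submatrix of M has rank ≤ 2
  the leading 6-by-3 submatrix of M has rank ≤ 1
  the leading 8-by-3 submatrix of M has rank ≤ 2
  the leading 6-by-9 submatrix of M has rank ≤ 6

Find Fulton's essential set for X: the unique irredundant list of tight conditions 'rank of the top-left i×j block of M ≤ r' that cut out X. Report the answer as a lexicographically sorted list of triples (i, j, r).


The tightest implied rank at each (i,j), from the 29 conditions:

  i=1: 0 0 0 0 1 1 1 1 1 1 1
  i=2: 0 0 0 1 2 2 2 2 2 2 2
  i=3: 0 0 0 1 2 2 2 2 2 2 3
  i=4: 0 0 0 1 2 2 2 2 2 3 4
  i=5: 0 0 0 1 2 2 2 3 3 4 5
  i=6: 1 1 1 2 3 3 3 4 4 5 6
  i=7: 1 1 1 2 3 3 4 5 5 6 7
  i=8: 1 2 2 3 4 4 5 6 6 7 8
  i=9: 1 2 2 3 4 5 6 7 7 8 9
  i=10: 1 2 3 4 5 6 7 8 8 9 10
  i=11: 1 2 3 4 5 6 7 8 9 10 11

reading off 1-entries of Δ²R: w = (5, 4, 11, 10, 8, 1, 7, 2, 6, 3, 9).

ℓ(w)=31; the 8 essential cells (i,j,r):

[(1, 4, 0), (3, 10, 2), (4, 9, 2), (5, 3, 0), (5, 7, 2), (7, 3, 1), (7, 6, 3), (9, 3, 2)]


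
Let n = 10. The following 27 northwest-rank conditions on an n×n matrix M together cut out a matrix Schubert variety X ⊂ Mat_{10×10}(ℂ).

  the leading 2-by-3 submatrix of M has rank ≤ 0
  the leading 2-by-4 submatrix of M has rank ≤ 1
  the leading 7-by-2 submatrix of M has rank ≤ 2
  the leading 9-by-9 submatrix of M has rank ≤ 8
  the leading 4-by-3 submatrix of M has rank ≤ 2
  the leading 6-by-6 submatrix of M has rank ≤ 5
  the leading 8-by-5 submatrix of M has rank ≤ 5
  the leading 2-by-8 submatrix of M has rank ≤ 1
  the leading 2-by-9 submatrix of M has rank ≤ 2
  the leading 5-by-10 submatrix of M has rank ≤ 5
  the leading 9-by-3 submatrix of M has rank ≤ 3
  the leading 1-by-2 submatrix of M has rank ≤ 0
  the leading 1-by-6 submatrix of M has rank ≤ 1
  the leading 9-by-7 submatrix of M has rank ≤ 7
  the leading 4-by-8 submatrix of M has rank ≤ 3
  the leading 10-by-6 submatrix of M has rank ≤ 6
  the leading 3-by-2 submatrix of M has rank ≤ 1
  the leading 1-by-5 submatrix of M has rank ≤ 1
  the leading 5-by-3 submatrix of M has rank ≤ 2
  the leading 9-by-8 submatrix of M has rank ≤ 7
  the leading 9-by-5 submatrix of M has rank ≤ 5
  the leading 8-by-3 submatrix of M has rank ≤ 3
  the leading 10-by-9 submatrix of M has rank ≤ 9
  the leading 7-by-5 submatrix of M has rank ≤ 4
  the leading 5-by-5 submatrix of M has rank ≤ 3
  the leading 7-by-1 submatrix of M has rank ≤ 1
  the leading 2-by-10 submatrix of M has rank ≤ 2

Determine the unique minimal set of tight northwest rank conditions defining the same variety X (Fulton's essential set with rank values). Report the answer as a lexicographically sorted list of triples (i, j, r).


The tightest implied rank at each (i,j), from the 27 conditions:

  i=1: 0 | 0 | 0 | 1 | 1 | 1 | 1 | 1 | 1 | 1
  i=2: 0 | 0 | 0 | 1 | 1 | 1 | 1 | 1 | 2 | 2
  i=3: 1 | 1 | 1 | 2 | 2 | 2 | 2 | 2 | 3 | 3
  i=4: 1 | 2 | 2 | 3 | 3 | 3 | 3 | 3 | 4 | 4
  i=5: 1 | 2 | 2 | 3 | 3 | 4 | 4 | 4 | 5 | 5
  i=6: 1 | 2 | 3 | 4 | 4 | 5 | 5 | 5 | 6 | 6
  i=7: 1 | 2 | 3 | 4 | 4 | 5 | 6 | 6 | 7 | 7
  i=8: 1 | 2 | 3 | 4 | 5 | 6 | 7 | 7 | 8 | 8
  i=9: 1 | 2 | 3 | 4 | 5 | 6 | 7 | 7 | 8 | 9
  i=10: 1 | 2 | 3 | 4 | 5 | 6 | 7 | 8 | 9 | 10

hence w(1..10) = (4, 9, 1, 2, 6, 3, 7, 5, 10, 8).

Rothe diagram D(w) (14 cells), 6 SE-corners (essential conditions):

[(2, 3, 0), (2, 8, 1), (5, 3, 2), (5, 5, 3), (7, 5, 4), (9, 8, 7)]


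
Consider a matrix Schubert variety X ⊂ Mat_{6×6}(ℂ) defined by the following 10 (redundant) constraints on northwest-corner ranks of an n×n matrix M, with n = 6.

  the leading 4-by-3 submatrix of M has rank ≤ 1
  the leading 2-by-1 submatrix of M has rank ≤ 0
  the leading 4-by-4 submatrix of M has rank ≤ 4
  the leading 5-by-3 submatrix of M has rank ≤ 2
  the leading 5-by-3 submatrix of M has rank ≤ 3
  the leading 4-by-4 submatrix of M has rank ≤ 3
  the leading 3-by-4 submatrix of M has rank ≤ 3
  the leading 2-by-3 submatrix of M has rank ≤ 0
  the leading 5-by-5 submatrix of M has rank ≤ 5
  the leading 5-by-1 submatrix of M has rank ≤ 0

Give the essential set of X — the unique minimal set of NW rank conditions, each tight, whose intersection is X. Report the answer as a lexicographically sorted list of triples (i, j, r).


The tightest implied rank at each (i,j), from the 10 conditions:

  row 1: 0 0 0 1 1 1
  row 2: 0 0 0 1 2 2
  row 3: 0 1 1 2 3 3
  row 4: 0 1 1 2 3 4
  row 5: 0 1 2 3 4 5
  row 6: 1 2 3 4 5 6

hence w(1..6) = (4, 5, 2, 6, 3, 1).

D(w) has 10 cells with 3 SE-corners; essential set:

[(2, 3, 0), (4, 3, 1), (5, 1, 0)]


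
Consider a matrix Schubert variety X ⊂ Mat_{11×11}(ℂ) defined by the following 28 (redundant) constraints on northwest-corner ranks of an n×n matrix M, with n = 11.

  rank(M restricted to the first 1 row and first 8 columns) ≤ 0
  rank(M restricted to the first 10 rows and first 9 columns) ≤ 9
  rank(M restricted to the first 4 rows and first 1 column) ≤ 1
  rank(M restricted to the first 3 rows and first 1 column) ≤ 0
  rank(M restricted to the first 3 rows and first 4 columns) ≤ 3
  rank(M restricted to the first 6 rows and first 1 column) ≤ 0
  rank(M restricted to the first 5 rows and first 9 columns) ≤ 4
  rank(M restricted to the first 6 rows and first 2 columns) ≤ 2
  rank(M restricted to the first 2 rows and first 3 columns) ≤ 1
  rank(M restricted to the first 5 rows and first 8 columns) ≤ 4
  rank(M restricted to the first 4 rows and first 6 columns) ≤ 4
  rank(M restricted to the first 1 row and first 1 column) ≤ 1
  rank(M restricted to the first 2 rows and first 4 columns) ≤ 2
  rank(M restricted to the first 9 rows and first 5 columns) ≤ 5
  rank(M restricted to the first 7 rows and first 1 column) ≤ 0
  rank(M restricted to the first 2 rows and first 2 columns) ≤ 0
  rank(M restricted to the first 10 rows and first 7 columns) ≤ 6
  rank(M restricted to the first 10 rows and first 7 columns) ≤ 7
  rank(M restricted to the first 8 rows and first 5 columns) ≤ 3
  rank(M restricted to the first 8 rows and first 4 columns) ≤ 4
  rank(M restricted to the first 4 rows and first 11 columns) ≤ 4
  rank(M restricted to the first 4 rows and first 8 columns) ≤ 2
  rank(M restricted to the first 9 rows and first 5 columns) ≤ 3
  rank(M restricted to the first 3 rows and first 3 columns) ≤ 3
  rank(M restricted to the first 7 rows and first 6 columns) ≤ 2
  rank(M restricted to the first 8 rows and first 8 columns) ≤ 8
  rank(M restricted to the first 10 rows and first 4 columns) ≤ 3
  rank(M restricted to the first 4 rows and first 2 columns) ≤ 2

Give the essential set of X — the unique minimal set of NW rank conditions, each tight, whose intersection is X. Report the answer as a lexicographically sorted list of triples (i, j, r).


Rank table r_w(11×11) implied by the 28 constraints:

  i=1: 0 0 0 0 0 0 0 0 1 1 1
  i=2: 0 0 1 1 1 1 1 1 2 2 2
  i=3: 0 1 2 2 2 2 2 2 3 3 3
  i=4: 0 1 2 2 2 2 2 2 3 4 4
  i=5: 0 1 2 2 2 2 3 3 4 5 5
  i=6: 0 1 2 2 2 2 3 4 5 6 6
  i=7: 0 1 2 2 2 2 3 4 5 6 7
  i=8: 1 2 3 3 3 3 4 5 6 7 8
  i=9: 1 2 3 3 3 4 5 6 7 8 9
  i=10: 1 2 3 3 4 5 6 7 8 9 10
  i=11: 1 2 3 4 5 6 7 8 9 10 11

the unique w with this rank table is (9, 3, 2, 10, 7, 8, 11, 1, 6, 5, 4).

Rothe diagram D(w) (32 cells), 7 SE-corners (essential conditions):

[(1, 8, 0), (2, 2, 0), (4, 8, 2), (7, 1, 0), (7, 6, 2), (9, 5, 3), (10, 4, 3)]


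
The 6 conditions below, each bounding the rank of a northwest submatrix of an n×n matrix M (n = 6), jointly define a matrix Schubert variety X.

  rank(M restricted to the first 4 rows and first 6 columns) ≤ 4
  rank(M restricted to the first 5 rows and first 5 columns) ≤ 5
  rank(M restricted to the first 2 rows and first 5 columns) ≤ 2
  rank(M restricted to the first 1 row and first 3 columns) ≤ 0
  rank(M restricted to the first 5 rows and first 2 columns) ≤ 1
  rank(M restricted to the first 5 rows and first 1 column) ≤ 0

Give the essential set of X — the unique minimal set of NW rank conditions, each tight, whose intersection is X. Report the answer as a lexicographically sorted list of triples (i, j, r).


Reconstructing r_w from the 6 given conditions:

  R[1]: 0, 0, 0, 1, 1, 1
  R[2]: 0, 1, 1, 2, 2, 2
  R[3]: 0, 1, 2, 3, 3, 3
  R[4]: 0, 1, 2, 3, 4, 4
  R[5]: 0, 1, 2, 3, 4, 5
  R[6]: 1, 2, 3, 4, 5, 6

so w = (4, 2, 3, 5, 6, 1).

Rothe diagram D(w) (7 cells), 2 SE-corners (essential conditions):

[(1, 3, 0), (5, 1, 0)]


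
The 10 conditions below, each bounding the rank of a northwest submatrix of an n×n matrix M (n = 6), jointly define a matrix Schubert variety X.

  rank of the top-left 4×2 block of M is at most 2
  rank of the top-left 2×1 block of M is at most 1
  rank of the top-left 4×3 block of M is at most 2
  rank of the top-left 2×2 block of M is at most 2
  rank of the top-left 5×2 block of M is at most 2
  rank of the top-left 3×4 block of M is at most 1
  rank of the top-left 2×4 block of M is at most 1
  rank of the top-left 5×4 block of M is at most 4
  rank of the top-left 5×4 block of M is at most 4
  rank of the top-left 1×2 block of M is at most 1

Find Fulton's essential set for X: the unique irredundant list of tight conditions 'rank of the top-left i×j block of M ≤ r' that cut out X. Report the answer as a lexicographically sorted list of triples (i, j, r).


Propagating the 10 rank bounds to every northwest block:

  R[1]: 1  1  1  1  1  1
  R[2]: 1  1  1  1  2  2
  R[3]: 1  1  1  1  2  3
  R[4]: 1  2  2  2  3  4
  R[5]: 1  2  3  3  4  5
  R[6]: 1  2  3  4  5  6

the unique w with this rank table is (1, 5, 6, 2, 3, 4).

1 SE-corner of the 6-cell Rothe diagram gives Ess(w):

[(3, 4, 1)]


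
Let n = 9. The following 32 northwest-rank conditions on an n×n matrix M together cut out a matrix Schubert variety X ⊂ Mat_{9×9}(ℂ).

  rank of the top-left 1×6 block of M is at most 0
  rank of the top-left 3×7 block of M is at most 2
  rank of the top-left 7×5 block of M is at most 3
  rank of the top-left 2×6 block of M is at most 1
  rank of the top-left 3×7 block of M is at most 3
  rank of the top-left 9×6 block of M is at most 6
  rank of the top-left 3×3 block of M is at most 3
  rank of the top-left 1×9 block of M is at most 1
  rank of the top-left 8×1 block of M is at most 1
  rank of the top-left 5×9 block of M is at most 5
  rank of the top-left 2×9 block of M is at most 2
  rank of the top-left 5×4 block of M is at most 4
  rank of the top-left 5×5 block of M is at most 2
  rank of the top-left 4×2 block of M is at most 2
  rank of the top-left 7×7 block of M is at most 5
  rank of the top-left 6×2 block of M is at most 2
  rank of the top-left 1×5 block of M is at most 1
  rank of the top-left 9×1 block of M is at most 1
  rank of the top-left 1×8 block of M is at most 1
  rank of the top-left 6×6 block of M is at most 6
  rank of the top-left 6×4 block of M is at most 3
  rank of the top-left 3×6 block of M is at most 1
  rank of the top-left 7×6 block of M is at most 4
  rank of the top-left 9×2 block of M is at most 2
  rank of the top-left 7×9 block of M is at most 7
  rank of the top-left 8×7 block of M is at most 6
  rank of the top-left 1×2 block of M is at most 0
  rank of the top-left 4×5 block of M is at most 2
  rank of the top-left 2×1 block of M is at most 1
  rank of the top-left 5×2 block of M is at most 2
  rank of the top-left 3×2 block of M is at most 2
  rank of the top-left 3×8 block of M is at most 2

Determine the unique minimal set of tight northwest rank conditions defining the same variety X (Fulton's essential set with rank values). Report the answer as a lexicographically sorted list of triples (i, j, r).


The tightest implied rank at each (i,j), from the 32 conditions:

  R[1]: 0 0 0 0 0 0 1 1 1
  R[2]: 1 1 1 1 1 1 2 2 2
  R[3]: 1 1 1 1 1 1 2 2 3
  R[4]: 1 2 2 2 2 2 3 3 4
  R[5]: 1 2 2 2 2 3 4 4 5
  R[6]: 1 2 3 3 3 4 5 5 6
  R[7]: 1 2 3 3 3 4 5 6 7
  R[8]: 1 2 3 4 4 5 6 7 8
  R[9]: 1 2 3 4 5 6 7 8 9

the unique w with this rank table is (7, 1, 9, 2, 6, 3, 8, 4, 5).

ℓ(w)=17; the 5 essential cells (i,j,r):

[(1, 6, 0), (3, 6, 1), (3, 8, 2), (5, 5, 2), (7, 5, 3)]


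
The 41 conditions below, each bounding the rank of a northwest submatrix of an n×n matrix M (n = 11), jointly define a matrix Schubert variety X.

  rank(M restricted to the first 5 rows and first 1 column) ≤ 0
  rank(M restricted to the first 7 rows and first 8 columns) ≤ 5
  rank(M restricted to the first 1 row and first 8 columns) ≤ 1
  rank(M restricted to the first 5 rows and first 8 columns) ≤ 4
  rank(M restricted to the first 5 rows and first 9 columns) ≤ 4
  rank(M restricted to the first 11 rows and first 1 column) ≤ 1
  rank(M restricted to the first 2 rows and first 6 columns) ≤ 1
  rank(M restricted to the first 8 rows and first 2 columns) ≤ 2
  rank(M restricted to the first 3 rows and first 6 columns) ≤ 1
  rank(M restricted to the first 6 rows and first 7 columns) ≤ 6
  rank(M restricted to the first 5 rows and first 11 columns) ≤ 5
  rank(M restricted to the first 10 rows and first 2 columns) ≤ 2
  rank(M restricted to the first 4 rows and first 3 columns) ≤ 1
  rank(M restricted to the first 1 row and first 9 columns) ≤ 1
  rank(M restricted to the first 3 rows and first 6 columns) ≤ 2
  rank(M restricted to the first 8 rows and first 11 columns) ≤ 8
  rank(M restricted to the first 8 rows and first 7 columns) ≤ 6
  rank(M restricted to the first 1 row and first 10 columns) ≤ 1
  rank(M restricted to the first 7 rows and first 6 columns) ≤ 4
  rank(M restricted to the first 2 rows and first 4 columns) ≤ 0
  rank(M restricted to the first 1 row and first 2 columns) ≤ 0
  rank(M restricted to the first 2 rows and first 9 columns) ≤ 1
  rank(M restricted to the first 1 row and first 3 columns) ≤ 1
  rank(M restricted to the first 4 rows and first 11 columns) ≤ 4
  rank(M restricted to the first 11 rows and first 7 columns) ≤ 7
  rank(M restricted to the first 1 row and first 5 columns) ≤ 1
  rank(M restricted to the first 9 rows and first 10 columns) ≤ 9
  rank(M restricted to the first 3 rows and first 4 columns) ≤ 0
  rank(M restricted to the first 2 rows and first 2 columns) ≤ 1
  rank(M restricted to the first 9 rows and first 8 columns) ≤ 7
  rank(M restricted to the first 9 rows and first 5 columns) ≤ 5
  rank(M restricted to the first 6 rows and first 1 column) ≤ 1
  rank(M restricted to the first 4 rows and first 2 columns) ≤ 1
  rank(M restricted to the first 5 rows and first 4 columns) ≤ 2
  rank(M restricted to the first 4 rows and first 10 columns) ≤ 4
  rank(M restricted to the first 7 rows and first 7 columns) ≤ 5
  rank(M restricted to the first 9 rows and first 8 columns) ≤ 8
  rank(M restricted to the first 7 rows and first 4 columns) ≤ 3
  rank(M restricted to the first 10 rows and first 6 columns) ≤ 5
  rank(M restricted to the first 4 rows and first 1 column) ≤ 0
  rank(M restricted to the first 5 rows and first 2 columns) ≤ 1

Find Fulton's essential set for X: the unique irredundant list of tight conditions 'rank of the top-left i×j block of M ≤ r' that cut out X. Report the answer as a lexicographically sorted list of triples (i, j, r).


Propagating the 41 rank bounds to every northwest block:

  0, 0, 0, 0, 1, 1, 1, 1, 1, 1, 1
  0, 0, 0, 0, 1, 1, 1, 1, 1, 2, 2
  0, 0, 0, 0, 1, 1, 2, 2, 2, 3, 3
  0, 1, 1, 1, 2, 2, 3, 3, 3, 4, 4
  0, 1, 2, 2, 3, 3, 4, 4, 4, 5, 5
  1, 2, 3, 3, 4, 4, 5, 5, 5, 6, 6
  1, 2, 3, 3, 4, 4, 5, 5, 6, 7, 7
  1, 2, 3, 4, 5, 5, 6, 6, 7, 8, 8
  1, 2, 3, 4, 5, 5, 6, 7, 8, 9, 9
  1, 2, 3, 4, 5, 5, 6, 7, 8, 9, 10
  1, 2, 3, 4, 5, 6, 7, 8, 9, 10, 11

reading off 1-entries of Δ²R: w = (5, 10, 7, 2, 3, 1, 9, 4, 8, 11, 6).

D(w) has 24 cells with 8 SE-corners; essential set:

[(2, 9, 1), (3, 4, 0), (3, 6, 1), (5, 1, 0), (7, 4, 3), (7, 6, 4), (7, 8, 5), (10, 6, 5)]


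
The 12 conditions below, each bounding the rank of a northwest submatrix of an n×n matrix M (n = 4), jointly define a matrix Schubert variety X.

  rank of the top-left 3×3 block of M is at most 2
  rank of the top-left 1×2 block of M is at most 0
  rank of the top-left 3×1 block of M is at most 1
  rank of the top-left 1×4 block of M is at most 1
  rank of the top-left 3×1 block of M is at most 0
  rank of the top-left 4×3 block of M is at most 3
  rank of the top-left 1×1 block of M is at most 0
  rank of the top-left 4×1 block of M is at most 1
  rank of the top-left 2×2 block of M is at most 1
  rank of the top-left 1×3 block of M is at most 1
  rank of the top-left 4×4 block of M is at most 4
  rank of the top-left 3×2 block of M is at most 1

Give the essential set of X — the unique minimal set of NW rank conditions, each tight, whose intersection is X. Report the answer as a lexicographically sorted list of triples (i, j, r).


The tightest implied rank at each (i,j), from the 12 conditions:

  0 0 1 1
  0 1 2 2
  0 1 2 3
  1 2 3 4

the unique w with this rank table is (3, 2, 4, 1).

|D(w)|=4, |Ess(w)|=2:

[(1, 2, 0), (3, 1, 0)]


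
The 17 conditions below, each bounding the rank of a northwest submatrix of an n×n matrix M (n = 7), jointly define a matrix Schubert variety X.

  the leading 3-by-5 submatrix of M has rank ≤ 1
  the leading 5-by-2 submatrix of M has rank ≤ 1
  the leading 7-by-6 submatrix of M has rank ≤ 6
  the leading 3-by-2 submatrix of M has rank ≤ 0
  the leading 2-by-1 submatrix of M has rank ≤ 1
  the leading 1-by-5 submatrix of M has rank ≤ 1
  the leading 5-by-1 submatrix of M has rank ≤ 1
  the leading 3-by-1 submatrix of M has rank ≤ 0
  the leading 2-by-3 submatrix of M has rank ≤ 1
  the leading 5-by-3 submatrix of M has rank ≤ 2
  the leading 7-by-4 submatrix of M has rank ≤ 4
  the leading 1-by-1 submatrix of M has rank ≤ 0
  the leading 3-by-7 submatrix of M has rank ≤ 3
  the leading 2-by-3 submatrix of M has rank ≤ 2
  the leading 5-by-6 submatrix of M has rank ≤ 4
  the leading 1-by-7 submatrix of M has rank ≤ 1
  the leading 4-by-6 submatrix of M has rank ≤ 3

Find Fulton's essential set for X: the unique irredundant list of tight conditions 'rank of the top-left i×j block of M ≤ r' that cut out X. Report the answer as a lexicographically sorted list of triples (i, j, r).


Reconstructing r_w from the 17 given conditions:

  i=1: 0 0 1 1 1 1 1
  i=2: 0 0 1 1 1 2 2
  i=3: 0 0 1 1 1 2 3
  i=4: 1 1 2 2 2 3 4
  i=5: 1 1 2 3 3 4 5
  i=6: 1 2 3 4 4 5 6
  i=7: 1 2 3 4 5 6 7

reading off 1-entries of Δ²R: w = (3, 6, 7, 1, 4, 2, 5).

ℓ(w)=11; the 3 essential cells (i,j,r):

[(3, 2, 0), (3, 5, 1), (5, 2, 1)]


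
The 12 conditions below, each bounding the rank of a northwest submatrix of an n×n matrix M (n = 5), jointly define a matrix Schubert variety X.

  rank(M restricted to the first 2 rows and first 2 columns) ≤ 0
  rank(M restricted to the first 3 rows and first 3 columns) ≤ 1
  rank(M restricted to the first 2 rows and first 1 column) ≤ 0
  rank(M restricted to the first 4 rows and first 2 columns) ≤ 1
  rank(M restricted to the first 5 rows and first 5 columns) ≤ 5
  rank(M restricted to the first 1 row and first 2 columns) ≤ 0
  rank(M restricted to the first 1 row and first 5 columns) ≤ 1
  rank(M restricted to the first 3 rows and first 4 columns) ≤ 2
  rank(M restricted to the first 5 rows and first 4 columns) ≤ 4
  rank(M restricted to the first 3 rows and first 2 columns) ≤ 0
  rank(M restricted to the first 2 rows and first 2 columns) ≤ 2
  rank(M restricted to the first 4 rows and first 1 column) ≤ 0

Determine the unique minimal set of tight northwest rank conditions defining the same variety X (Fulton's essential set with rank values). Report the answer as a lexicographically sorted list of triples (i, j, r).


Reconstructing r_w from the 12 given conditions:

  R[1]: 0 | 0 | 1 | 1 | 1
  R[2]: 0 | 0 | 1 | 2 | 2
  R[3]: 0 | 0 | 1 | 2 | 3
  R[4]: 0 | 1 | 2 | 3 | 4
  R[5]: 1 | 2 | 3 | 4 | 5

giving w = (3, 4, 5, 2, 1) via Δ²R.

2 SE-corners of the 7-cell Rothe diagram give Ess(w):

[(3, 2, 0), (4, 1, 0)]


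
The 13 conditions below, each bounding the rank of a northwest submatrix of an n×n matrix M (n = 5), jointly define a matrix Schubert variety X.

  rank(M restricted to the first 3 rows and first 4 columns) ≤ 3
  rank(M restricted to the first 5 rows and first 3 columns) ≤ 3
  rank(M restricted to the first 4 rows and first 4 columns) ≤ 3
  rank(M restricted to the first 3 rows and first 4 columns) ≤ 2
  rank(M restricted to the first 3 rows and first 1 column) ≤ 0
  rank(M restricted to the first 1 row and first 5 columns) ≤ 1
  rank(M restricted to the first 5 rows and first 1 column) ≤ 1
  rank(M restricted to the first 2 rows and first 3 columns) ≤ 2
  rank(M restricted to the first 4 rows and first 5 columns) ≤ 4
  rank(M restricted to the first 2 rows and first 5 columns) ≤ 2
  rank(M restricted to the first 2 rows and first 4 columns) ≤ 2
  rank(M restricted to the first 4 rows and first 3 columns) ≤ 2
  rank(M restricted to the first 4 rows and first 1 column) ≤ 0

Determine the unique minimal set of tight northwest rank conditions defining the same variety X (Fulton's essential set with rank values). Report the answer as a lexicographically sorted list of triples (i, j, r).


Propagating the 13 rank bounds to every northwest block:

  row 1: 0, 1, 1, 1, 1
  row 2: 0, 1, 2, 2, 2
  row 3: 0, 1, 2, 2, 3
  row 4: 0, 1, 2, 3, 4
  row 5: 1, 2, 3, 4, 5

so w = (2, 3, 5, 4, 1).

|D(w)|=5, |Ess(w)|=2:

[(3, 4, 2), (4, 1, 0)]


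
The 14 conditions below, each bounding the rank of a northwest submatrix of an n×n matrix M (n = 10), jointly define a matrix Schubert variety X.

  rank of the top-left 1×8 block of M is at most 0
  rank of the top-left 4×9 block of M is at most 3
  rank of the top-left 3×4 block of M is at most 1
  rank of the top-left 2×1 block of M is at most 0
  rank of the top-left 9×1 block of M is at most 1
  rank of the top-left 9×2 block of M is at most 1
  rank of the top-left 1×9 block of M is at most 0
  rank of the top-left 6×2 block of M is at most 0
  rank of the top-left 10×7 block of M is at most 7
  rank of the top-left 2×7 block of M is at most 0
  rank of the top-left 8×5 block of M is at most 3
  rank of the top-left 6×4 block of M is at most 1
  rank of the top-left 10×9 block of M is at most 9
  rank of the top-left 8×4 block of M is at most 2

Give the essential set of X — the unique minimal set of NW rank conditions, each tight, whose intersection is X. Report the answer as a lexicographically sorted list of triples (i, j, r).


Reconstructing r_w from the 14 given conditions:

  i=1: 0  0  0  0  0  0  0  0  0  1
  i=2: 0  0  0  0  0  0  0  1  1  2
  i=3: 0  0  1  1  1  1  1  2  2  3
  i=4: 0  0  1  1  2  2  2  3  3  4
  i=5: 0  0  1  1  2  3  3  4  4  5
  i=6: 0  0  1  1  2  3  4  5  5  6
  i=7: 1  1  2  2  3  4  5  6  6  7
  i=8: 1  1  2  2  3  4  5  6  7  8
  i=9: 1  1  2  3  4  5  6  7  8  9
  i=10: 1  2  3  4  5  6  7  8  9  10

the unique w with this rank table is (10, 8, 3, 5, 6, 7, 1, 9, 4, 2).

6 SE-corners of the 30-cell Rothe diagram give Ess(w):

[(1, 9, 0), (2, 7, 0), (6, 2, 0), (6, 4, 1), (8, 4, 2), (9, 2, 1)]


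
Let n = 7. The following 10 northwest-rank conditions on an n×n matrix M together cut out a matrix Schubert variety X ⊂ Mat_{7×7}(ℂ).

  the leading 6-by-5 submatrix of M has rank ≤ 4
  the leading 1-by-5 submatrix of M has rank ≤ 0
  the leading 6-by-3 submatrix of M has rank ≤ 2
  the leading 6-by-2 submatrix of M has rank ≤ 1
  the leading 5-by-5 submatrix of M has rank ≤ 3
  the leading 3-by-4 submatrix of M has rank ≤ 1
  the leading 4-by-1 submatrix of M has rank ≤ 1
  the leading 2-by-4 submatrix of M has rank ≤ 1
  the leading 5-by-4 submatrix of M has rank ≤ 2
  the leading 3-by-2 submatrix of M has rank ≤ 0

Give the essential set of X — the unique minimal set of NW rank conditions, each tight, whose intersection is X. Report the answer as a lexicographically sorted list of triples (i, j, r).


Reconstructing r_w from the 10 given conditions:

  R[1]: 0  0  0  0  0  1  1
  R[2]: 0  0  1  1  1  2  2
  R[3]: 0  0  1  1  2  3  3
  R[4]: 1  1  2  2  3  4  4
  R[5]: 1  1  2  2  3  4  5
  R[6]: 1  1  2  3  4  5  6
  R[7]: 1  2  3  4  5  6  7

so w = (6, 3, 5, 1, 7, 4, 2).

ℓ(w)=13; the 5 essential cells (i,j,r):

[(1, 5, 0), (3, 2, 0), (3, 4, 1), (5, 4, 2), (6, 2, 1)]


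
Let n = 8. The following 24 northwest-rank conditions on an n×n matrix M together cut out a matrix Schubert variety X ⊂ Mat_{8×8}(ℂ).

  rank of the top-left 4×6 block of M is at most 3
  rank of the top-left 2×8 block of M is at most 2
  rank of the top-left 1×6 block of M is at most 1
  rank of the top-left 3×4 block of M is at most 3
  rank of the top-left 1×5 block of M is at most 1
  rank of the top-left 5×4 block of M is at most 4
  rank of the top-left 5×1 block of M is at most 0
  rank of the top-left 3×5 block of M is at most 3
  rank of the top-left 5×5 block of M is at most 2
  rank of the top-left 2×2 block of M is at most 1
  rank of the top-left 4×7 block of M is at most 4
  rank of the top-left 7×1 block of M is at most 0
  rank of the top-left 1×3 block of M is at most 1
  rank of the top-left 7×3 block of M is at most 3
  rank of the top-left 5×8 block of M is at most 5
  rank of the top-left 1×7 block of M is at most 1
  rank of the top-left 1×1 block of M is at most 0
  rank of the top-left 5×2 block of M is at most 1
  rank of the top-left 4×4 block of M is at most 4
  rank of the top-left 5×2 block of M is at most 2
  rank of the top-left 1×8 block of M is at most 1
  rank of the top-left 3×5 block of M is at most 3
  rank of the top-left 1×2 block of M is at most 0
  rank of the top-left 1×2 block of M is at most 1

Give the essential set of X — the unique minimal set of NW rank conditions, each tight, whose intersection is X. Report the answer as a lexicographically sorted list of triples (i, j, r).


Propagating the 24 rank bounds to every northwest block:

  0, 0, 1, 1, 1, 1, 1, 1
  0, 1, 2, 2, 2, 2, 2, 2
  0, 1, 2, 2, 2, 3, 3, 3
  0, 1, 2, 2, 2, 3, 4, 4
  0, 1, 2, 2, 2, 3, 4, 5
  0, 1, 2, 3, 3, 4, 5, 6
  0, 1, 2, 3, 4, 5, 6, 7
  1, 2, 3, 4, 5, 6, 7, 8

so w = (3, 2, 6, 7, 8, 4, 5, 1).

D(w) has 14 cells with 3 SE-corners; essential set:

[(1, 2, 0), (5, 5, 2), (7, 1, 0)]


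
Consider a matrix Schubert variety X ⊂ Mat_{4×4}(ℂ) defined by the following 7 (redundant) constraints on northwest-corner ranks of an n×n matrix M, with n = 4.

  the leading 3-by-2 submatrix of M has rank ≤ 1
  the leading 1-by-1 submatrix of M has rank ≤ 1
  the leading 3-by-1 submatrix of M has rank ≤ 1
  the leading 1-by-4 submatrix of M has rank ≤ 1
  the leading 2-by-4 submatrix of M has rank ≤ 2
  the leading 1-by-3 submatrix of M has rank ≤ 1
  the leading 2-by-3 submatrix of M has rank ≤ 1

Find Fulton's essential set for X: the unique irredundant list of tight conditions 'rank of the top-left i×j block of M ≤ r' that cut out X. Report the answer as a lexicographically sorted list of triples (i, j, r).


Rank table r_w(4×4) implied by the 7 constraints:

  i=1: 1 | 1 | 1 | 1
  i=2: 1 | 1 | 1 | 2
  i=3: 1 | 1 | 2 | 3
  i=4: 1 | 2 | 3 | 4

second differences of R give the permutation w = (1, 4, 3, 2).

|D(w)|=3, |Ess(w)|=2:

[(2, 3, 1), (3, 2, 1)]


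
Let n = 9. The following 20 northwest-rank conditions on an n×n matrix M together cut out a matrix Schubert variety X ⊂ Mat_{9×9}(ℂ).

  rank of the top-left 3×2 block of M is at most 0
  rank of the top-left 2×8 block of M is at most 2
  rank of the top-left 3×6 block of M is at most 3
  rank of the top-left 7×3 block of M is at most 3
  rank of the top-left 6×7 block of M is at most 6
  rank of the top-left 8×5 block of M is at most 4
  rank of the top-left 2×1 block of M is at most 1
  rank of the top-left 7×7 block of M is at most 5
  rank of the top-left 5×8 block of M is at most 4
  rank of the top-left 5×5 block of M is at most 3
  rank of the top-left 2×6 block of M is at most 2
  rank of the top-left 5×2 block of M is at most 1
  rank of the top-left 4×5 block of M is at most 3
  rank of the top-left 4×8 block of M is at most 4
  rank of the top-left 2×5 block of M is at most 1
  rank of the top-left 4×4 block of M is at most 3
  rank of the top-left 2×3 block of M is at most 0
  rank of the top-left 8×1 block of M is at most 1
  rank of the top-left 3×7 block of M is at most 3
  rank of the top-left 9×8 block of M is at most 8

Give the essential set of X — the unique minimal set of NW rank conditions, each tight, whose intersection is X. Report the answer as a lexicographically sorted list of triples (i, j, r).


Computing R[i][j] = min implied NW-rank bound (n=9, 20 conditions):

  row 1: 0  0  0  1  1  1  1  1  1
  row 2: 0  0  0  1  1  2  2  2  2
  row 3: 0  0  1  2  2  3  3  3  3
  row 4: 1  1  2  3  3  4  4  4  4
  row 5: 1  1  2  3  3  4  4  4  5
  row 6: 1  2  3  4  4  5  5  5  6
  row 7: 1  2  3  4  4  5  5  6  7
  row 8: 1  2  3  4  4  5  6  7  8
  row 9: 1  2  3  4  5  6  7  8  9

hence w(1..9) = (4, 6, 3, 1, 9, 2, 8, 7, 5).

Rothe diagram D(w) (16 cells), 8 SE-corners (essential conditions):

[(2, 3, 0), (2, 5, 1), (3, 2, 0), (5, 2, 1), (5, 5, 3), (5, 8, 4), (7, 7, 5), (8, 5, 4)]


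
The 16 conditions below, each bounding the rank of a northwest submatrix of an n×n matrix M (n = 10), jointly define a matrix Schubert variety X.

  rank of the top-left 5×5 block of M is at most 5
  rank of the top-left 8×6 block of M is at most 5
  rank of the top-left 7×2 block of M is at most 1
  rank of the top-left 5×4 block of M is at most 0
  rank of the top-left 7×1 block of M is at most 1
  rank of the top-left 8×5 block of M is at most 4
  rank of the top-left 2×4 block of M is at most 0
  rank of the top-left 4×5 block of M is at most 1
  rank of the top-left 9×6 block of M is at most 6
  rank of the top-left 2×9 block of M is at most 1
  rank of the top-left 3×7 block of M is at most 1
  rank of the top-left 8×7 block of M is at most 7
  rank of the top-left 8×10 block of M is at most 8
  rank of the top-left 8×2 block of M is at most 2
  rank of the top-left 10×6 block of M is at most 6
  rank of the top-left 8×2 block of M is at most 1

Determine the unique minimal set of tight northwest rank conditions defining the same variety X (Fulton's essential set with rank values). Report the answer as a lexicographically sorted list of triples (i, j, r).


Propagating the 16 rank bounds to every northwest block:

  R[1]: 0 | 0 | 0 | 0 | 1 | 1 | 1 | 1 | 1 | 1
  R[2]: 0 | 0 | 0 | 0 | 1 | 1 | 1 | 1 | 1 | 2
  R[3]: 0 | 0 | 0 | 0 | 1 | 1 | 1 | 2 | 2 | 3
  R[4]: 0 | 0 | 0 | 0 | 1 | 2 | 2 | 3 | 3 | 4
  R[5]: 0 | 0 | 0 | 0 | 1 | 2 | 3 | 4 | 4 | 5
  R[6]: 1 | 1 | 1 | 1 | 2 | 3 | 4 | 5 | 5 | 6
  R[7]: 1 | 1 | 2 | 2 | 3 | 4 | 5 | 6 | 6 | 7
  R[8]: 1 | 1 | 2 | 3 | 4 | 5 | 6 | 7 | 7 | 8
  R[9]: 1 | 2 | 3 | 4 | 5 | 6 | 7 | 8 | 8 | 9
  R[10]: 1 | 2 | 3 | 4 | 5 | 6 | 7 | 8 | 9 | 10

the unique w with this rank table is (5, 10, 8, 6, 7, 1, 3, 4, 2, 9).

4 SE-corners of the 28-cell Rothe diagram give Ess(w):

[(2, 9, 1), (3, 7, 1), (5, 4, 0), (8, 2, 1)]


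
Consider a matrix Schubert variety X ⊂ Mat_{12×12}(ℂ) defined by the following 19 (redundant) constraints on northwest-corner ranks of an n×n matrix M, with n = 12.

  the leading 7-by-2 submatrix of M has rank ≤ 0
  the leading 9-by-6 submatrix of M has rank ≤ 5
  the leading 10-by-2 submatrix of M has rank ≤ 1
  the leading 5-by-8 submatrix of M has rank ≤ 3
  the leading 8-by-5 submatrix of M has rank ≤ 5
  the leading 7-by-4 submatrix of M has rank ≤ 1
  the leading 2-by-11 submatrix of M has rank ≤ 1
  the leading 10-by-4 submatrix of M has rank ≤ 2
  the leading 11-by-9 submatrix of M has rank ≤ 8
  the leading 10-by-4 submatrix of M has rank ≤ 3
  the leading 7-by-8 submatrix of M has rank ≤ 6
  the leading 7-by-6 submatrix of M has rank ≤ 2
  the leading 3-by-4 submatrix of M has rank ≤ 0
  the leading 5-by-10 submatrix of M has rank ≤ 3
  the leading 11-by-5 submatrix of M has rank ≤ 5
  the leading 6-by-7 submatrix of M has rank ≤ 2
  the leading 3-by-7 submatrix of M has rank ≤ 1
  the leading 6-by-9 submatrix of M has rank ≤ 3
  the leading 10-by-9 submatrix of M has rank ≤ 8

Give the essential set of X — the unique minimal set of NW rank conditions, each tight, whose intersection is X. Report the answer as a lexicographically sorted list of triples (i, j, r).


Propagating the 19 rank bounds to every northwest block:

  0  0  0  0  1  1  1  1  1  1  1  1
  0  0  0  0  1  1  1  1  1  1  1  2
  0  0  0  0  1  1  1  2  2  2  2  3
  0  0  1  1  2  2  2  3  3  3  3  4
  0  0  1  1  2  2  2  3  3  3  4  5
  0  0  1  1  2  2  2  3  3  4  5  6
  0  0  1  1  2  2  3  4  4  5  6  7
  1  1  2  2  3  3  4  5  5  6  7  8
  1  1  2  2  3  4  5  6  6  7  8  9
  1  1  2  2  3  4  5  6  7  8  9  10
  1  2  3  3  4  5  6  7  8  9  10  11
  1  2  3  4  5  6  7  8  9  10  11  12

second differences of R give the permutation w = (5, 12, 8, 3, 11, 10, 7, 1, 6, 9, 2, 4).

ℓ(w)=43; the 11 essential cells (i,j,r):

[(2, 11, 1), (3, 4, 0), (3, 7, 1), (5, 10, 3), (6, 7, 2), (6, 9, 3), (7, 2, 0), (7, 4, 1), (7, 6, 2), (10, 2, 1), (10, 4, 2)]


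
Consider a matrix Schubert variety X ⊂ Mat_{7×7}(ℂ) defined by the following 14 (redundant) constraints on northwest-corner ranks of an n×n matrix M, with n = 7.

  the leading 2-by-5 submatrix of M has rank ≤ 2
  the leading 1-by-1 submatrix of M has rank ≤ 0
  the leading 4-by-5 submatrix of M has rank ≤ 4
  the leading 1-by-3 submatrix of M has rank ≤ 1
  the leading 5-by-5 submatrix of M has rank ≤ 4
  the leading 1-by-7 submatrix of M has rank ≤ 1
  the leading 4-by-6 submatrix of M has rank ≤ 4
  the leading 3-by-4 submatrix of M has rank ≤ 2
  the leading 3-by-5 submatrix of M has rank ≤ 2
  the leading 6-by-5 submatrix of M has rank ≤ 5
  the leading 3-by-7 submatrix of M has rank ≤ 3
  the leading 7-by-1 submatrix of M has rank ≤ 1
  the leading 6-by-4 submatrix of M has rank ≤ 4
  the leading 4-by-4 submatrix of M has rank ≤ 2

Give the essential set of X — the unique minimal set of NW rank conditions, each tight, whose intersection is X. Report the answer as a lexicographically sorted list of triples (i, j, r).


Recovering R(i,j) via the rank-extension bound from the 14 conditions:

  0 1 1 1 1 1 1
  1 2 2 2 2 2 2
  1 2 2 2 2 3 3
  1 2 2 2 3 4 4
  1 2 3 3 4 5 5
  1 2 3 4 5 6 6
  1 2 3 4 5 6 7

second differences of R give the permutation w = (2, 1, 6, 5, 3, 4, 7).

ℓ(w)=6; the 3 essential cells (i,j,r):

[(1, 1, 0), (3, 5, 2), (4, 4, 2)]


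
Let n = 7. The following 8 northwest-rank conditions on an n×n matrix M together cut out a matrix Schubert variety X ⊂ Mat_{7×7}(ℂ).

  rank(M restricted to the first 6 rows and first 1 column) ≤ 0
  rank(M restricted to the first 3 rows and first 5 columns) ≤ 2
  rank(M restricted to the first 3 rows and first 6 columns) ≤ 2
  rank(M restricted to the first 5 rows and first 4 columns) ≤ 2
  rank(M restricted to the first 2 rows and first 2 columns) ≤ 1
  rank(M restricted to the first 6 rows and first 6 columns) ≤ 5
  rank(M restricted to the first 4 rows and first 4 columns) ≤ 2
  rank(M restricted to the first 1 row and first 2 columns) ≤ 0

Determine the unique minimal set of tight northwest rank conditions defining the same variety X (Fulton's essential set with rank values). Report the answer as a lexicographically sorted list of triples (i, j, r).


The tightest implied rank at each (i,j), from the 8 conditions:

  R[1]: 0  0  1  1  1  1  1
  R[2]: 0  1  2  2  2  2  2
  R[3]: 0  1  2  2  2  2  3
  R[4]: 0  1  2  2  3  3  4
  R[5]: 0  1  2  2  3  4  5
  R[6]: 0  1  2  3  4  5  6
  R[7]: 1  2  3  4  5  6  7

reading off 1-entries of Δ²R: w = (3, 2, 7, 5, 6, 4, 1).

Rothe diagram D(w) (12 cells), 4 SE-corners (essential conditions):

[(1, 2, 0), (3, 6, 2), (5, 4, 2), (6, 1, 0)]
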